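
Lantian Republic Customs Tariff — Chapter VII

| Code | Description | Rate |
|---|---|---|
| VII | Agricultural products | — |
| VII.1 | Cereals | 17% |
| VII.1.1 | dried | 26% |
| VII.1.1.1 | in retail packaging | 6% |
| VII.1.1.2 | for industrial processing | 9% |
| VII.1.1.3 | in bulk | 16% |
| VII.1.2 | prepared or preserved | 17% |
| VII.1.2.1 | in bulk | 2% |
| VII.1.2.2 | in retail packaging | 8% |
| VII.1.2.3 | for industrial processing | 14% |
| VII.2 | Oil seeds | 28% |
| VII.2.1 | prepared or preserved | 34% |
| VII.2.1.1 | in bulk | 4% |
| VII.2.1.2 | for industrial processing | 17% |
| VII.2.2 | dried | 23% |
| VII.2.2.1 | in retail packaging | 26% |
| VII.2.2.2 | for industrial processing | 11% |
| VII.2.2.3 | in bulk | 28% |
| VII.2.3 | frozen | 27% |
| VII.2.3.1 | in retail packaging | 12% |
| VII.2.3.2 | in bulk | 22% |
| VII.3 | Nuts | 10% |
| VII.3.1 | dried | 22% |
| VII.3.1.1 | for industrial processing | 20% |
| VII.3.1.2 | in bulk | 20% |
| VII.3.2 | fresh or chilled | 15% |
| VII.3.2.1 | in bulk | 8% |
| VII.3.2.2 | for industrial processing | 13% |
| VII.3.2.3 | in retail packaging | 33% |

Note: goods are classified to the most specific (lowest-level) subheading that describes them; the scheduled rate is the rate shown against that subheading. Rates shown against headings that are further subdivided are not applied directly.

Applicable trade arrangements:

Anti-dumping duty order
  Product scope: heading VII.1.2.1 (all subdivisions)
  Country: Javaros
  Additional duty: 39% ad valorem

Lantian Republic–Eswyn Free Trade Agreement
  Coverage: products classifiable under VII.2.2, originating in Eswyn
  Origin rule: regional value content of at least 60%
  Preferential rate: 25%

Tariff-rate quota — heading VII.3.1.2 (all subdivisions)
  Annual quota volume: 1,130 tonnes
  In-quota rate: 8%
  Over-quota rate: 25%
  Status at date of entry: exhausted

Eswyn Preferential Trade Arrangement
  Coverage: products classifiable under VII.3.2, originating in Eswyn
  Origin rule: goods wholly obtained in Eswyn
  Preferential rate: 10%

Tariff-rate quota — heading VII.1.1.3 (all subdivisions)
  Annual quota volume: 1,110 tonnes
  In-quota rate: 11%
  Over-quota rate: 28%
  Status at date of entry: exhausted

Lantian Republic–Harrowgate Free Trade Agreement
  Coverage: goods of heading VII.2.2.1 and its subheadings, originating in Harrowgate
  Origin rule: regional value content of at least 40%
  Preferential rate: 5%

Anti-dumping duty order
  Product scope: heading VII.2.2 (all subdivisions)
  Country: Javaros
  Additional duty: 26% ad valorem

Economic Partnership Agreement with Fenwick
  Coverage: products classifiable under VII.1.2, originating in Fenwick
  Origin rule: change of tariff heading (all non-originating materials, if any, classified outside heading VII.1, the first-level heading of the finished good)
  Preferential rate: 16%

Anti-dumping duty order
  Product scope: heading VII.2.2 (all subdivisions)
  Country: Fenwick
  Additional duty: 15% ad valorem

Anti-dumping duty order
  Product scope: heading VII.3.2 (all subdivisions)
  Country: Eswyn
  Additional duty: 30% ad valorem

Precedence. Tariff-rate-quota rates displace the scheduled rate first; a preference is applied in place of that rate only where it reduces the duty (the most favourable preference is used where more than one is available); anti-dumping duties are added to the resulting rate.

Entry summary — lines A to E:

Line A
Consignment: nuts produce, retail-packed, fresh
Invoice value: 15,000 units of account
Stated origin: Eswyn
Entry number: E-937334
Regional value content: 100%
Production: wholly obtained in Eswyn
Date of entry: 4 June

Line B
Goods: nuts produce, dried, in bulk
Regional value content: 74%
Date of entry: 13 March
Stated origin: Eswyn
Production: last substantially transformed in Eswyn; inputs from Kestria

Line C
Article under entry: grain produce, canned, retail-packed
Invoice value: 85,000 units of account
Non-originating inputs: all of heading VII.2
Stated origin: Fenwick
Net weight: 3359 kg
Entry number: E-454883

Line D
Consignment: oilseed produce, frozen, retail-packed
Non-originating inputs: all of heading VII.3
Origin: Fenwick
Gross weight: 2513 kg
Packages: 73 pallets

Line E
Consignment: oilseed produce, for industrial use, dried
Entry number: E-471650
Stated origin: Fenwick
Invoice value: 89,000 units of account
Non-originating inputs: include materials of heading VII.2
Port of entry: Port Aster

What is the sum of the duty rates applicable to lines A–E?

111%

Line A: nuts → VII.3; fresh → VII.3.2; retail-packed → VII.3.2.3. Scheduled 33%. Eswyn agreement on VII.2.2: VII.3.2.3 not covered; Eswyn agreement on VII.3.2: wholly obtained → 10% available; preferential 10%; anti-dumping (Eswyn, VII.3.2): +30%; total 10% + 30% = 40%. → 40%.
Line B: nuts → VII.3; dried → VII.3.1; in bulk → VII.3.1.2. Scheduled 20%. quota on VII.3.1.2 exhausted → over-quota 25%; Eswyn agreement on VII.2.2: VII.3.1.2 not covered; Eswyn agreement on VII.3.2: VII.3.1.2 not covered. → 25%.
Line C: grain → VII.1; canned → VII.1.2; retail-packed → VII.1.2.2. Scheduled 8%. Fenwick agreement on VII.1.2: CTH met → 16% available; preference 16% not lower than 8% → no reduction. → 8%.
Line D: oilseed → VII.2; frozen → VII.2.3; retail-packed → VII.2.3.1. Scheduled 12%. Fenwick agreement on VII.1.2: VII.2.3.1 not covered. → 12%.
Line E: oilseed → VII.2; dried → VII.2.2; for industrial use → VII.2.2.2. Scheduled 11%. Fenwick agreement on VII.1.2: VII.2.2.2 not covered; anti-dumping (Fenwick, VII.2.2): +15%; total 11% + 15% = 26%. → 26%.
Sum: 40% + 25% + 8% + 12% + 26% = 111%.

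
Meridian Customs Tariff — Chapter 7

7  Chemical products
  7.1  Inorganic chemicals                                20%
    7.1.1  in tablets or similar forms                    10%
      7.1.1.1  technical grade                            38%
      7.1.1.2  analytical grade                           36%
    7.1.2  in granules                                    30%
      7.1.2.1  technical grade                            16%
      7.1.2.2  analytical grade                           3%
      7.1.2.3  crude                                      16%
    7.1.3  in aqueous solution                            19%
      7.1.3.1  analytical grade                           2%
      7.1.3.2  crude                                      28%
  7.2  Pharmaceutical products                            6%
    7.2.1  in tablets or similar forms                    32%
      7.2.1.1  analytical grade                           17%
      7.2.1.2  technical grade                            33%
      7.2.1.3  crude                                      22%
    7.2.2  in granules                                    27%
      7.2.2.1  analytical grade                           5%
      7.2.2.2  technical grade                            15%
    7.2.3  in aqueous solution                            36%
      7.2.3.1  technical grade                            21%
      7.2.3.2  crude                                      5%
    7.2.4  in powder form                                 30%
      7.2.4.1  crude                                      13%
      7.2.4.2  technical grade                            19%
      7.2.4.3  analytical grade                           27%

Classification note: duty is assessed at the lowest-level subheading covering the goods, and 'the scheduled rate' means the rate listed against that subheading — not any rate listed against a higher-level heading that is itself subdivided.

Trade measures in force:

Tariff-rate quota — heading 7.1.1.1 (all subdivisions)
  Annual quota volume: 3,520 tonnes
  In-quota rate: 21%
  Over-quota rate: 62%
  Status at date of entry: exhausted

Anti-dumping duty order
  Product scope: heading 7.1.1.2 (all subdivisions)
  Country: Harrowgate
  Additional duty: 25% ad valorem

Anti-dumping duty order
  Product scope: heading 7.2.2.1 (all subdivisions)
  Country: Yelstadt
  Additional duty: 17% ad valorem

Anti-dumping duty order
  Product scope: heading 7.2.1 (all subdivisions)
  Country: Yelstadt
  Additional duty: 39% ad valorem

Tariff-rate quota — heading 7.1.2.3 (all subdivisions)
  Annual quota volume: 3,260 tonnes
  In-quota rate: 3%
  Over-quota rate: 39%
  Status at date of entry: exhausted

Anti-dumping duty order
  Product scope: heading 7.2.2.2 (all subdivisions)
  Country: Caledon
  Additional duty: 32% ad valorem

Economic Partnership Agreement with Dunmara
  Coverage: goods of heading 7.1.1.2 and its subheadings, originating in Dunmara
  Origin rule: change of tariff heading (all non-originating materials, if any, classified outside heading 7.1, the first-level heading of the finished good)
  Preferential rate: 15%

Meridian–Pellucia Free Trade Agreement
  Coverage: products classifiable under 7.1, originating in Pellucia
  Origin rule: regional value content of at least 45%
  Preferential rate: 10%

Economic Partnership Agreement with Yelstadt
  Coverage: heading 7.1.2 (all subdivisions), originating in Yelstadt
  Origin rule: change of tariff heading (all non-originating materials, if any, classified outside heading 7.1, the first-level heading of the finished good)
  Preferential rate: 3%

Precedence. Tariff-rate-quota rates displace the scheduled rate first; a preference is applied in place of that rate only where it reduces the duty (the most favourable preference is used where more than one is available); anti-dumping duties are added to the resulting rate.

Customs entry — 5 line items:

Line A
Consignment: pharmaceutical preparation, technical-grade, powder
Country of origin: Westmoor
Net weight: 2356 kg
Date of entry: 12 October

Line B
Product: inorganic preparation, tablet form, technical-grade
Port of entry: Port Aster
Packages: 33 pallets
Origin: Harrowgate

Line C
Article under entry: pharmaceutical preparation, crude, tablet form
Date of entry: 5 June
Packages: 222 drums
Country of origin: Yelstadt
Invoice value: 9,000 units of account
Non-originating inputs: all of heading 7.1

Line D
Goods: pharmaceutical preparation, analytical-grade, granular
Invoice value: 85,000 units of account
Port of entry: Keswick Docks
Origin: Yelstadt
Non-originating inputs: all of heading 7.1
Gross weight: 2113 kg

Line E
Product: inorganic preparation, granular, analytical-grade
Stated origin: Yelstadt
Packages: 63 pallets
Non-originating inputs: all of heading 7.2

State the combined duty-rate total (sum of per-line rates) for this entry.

167%

Line A: pharmaceutical → 7.2; powder → 7.2.4; technical-grade → 7.2.4.2. Scheduled 19%. No special measure applies. → 19%.
Line B: inorganic → 7.1; tablet form → 7.1.1; technical-grade → 7.1.1.1. Scheduled 38%. quota on 7.1.1.1 exhausted → over-quota 62%. → 62%.
Line C: pharmaceutical → 7.2; tablet form → 7.2.1; crude → 7.2.1.3. Scheduled 22%. Yelstadt agreement on 7.1.2: 7.2.1.3 not covered; anti-dumping (Yelstadt, 7.2.1): +39%; total 22% + 39% = 61%. → 61%.
Line D: pharmaceutical → 7.2; granular → 7.2.2; analytical-grade → 7.2.2.1. Scheduled 5%. Yelstadt agreement on 7.1.2: 7.2.2.1 not covered; anti-dumping (Yelstadt, 7.2.2.1): +17%; total 5% + 17% = 22%. → 22%.
Line E: inorganic → 7.1; granular → 7.1.2; analytical-grade → 7.1.2.2. Scheduled 3%. Yelstadt agreement on 7.1.2: CTH met → 3% available; preference 3% not lower than 3% → no reduction. → 3%.
Sum: 19% + 62% + 61% + 22% + 3% = 167%.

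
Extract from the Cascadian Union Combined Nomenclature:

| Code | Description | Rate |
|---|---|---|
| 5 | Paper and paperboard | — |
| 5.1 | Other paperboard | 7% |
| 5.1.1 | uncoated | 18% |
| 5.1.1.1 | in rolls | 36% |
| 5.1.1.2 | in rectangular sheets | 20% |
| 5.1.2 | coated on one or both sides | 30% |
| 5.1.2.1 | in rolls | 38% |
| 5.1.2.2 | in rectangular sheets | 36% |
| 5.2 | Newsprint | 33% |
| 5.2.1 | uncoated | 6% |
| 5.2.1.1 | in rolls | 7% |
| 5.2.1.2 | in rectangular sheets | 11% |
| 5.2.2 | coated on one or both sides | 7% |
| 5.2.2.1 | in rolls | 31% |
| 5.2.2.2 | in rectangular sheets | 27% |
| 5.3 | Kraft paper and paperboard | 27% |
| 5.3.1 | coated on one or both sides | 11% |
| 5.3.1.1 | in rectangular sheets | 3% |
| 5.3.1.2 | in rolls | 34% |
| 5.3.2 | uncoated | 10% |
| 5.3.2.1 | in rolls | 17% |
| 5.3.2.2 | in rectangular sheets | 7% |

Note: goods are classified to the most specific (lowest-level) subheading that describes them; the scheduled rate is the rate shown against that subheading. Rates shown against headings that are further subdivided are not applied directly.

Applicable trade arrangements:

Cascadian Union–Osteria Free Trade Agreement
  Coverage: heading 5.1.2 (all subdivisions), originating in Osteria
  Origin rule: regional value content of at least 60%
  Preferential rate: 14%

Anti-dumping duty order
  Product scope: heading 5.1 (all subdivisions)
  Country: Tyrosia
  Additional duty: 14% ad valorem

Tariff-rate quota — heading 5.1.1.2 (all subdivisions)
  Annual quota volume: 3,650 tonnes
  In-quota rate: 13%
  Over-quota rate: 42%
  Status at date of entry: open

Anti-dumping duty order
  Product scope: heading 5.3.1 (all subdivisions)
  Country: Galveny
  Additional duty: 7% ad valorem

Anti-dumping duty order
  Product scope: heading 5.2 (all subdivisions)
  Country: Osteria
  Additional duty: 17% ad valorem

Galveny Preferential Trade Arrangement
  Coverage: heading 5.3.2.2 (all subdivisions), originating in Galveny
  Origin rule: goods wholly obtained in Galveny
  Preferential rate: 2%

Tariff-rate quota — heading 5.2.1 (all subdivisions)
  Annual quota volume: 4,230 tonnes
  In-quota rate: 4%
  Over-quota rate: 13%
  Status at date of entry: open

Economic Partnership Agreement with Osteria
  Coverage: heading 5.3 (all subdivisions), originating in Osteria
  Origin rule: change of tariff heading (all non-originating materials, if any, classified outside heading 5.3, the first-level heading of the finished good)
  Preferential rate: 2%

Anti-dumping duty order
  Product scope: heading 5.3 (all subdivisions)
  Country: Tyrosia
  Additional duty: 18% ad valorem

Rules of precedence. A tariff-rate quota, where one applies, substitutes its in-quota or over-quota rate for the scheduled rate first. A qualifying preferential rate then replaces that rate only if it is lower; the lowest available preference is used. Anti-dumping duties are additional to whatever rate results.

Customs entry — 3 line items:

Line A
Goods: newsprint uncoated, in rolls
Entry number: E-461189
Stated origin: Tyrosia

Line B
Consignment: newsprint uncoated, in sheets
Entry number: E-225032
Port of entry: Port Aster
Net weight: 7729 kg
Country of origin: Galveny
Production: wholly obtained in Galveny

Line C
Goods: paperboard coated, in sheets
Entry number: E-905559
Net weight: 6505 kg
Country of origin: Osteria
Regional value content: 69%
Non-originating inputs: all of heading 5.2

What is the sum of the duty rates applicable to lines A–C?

Line A: newsprint → 5.2; uncoated → 5.2.1; in rolls → 5.2.1.1. Scheduled 7%. quota on 5.2.1 open → in-quota 4%. → 4%.
Line B: newsprint → 5.2; uncoated → 5.2.1; in sheets → 5.2.1.2. Scheduled 11%. quota on 5.2.1 open → in-quota 4%; Galveny agreement on 5.3.2.2: 5.2.1.2 not covered. → 4%.
Line C: paperboard → 5.1; coated → 5.1.2; in sheets → 5.1.2.2. Scheduled 36%. Osteria agreement on 5.1.2: RVC ≥ 60% → 14% available; Osteria agreement on 5.3: 5.1.2.2 not covered; preferential 14%. → 14%.
Sum: 4% + 4% + 14% = 22%.

22%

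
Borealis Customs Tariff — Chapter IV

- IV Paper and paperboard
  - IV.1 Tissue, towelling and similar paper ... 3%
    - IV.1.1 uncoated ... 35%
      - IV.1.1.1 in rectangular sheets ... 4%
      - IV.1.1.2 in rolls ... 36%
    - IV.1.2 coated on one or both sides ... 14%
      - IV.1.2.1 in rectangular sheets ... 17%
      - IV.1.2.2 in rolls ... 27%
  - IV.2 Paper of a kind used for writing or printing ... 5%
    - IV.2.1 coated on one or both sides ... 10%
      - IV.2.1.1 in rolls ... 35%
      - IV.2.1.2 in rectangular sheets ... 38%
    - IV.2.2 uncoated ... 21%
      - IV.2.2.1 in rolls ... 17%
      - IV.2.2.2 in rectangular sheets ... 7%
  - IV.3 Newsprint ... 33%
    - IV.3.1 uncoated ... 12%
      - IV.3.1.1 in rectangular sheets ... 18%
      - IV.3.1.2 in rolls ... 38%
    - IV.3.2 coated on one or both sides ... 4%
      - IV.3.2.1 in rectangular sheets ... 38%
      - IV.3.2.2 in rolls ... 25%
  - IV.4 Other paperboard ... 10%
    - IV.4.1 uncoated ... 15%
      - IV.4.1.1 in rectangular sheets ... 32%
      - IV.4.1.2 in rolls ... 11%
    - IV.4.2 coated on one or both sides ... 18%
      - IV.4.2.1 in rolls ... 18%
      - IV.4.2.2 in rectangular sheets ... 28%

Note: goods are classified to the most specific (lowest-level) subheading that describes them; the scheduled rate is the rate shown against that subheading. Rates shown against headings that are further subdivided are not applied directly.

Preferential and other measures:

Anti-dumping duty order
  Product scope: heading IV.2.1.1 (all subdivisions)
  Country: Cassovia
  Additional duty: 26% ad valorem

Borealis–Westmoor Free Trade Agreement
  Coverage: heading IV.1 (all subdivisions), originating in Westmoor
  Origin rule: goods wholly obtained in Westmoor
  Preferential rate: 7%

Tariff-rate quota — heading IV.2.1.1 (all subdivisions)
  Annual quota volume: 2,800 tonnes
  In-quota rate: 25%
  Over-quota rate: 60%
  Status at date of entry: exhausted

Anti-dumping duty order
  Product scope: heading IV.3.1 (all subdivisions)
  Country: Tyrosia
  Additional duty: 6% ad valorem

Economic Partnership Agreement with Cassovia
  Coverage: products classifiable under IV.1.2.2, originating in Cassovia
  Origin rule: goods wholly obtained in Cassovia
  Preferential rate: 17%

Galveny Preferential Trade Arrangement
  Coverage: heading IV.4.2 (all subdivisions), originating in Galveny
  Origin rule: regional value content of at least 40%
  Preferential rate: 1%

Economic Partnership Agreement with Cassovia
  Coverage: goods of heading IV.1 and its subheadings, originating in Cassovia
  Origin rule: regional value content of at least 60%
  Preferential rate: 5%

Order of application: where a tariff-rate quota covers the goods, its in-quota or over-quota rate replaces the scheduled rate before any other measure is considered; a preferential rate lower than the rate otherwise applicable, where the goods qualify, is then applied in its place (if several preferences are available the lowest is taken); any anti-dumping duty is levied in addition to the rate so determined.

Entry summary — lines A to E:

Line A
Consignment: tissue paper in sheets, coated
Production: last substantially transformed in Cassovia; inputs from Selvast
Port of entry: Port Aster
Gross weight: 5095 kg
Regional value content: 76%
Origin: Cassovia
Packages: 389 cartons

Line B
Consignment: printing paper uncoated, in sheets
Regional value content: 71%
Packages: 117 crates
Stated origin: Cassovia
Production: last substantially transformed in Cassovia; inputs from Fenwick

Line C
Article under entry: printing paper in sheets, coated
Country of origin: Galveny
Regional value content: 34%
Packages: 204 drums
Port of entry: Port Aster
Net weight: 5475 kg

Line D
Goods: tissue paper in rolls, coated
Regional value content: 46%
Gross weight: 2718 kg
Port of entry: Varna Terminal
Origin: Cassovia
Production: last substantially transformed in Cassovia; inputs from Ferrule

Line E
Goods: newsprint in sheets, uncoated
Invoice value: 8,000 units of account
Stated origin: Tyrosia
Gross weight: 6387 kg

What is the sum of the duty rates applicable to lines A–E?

101%

Line A: tissue paper → IV.1; coated → IV.1.2; in sheets → IV.1.2.1. Scheduled 17%. Cassovia agreement on IV.1.2.2: IV.1.2.1 not covered; Cassovia agreement on IV.1: RVC ≥ 60% → 5% available; preferential 5%. → 5%.
Line B: printing paper → IV.2; uncoated → IV.2.2; in sheets → IV.2.2.2. Scheduled 7%. Cassovia agreement on IV.1.2.2: IV.2.2.2 not covered; Cassovia agreement on IV.1: IV.2.2.2 not covered. → 7%.
Line C: printing paper → IV.2; coated → IV.2.1; in sheets → IV.2.1.2. Scheduled 38%. Galveny agreement on IV.4.2: IV.2.1.2 not covered. → 38%.
Line D: tissue paper → IV.1; coated → IV.1.2; in rolls → IV.1.2.2. Scheduled 27%. Cassovia agreement on IV.1.2.2: not wholly obtained; Cassovia agreement on IV.1: RVC < 60%. → 27%.
Line E: newsprint → IV.3; uncoated → IV.3.1; in sheets → IV.3.1.1. Scheduled 18%. anti-dumping (Tyrosia, IV.3.1): +6%; total 18% + 6% = 24%. → 24%.
Sum: 5% + 7% + 38% + 27% + 24% = 101%.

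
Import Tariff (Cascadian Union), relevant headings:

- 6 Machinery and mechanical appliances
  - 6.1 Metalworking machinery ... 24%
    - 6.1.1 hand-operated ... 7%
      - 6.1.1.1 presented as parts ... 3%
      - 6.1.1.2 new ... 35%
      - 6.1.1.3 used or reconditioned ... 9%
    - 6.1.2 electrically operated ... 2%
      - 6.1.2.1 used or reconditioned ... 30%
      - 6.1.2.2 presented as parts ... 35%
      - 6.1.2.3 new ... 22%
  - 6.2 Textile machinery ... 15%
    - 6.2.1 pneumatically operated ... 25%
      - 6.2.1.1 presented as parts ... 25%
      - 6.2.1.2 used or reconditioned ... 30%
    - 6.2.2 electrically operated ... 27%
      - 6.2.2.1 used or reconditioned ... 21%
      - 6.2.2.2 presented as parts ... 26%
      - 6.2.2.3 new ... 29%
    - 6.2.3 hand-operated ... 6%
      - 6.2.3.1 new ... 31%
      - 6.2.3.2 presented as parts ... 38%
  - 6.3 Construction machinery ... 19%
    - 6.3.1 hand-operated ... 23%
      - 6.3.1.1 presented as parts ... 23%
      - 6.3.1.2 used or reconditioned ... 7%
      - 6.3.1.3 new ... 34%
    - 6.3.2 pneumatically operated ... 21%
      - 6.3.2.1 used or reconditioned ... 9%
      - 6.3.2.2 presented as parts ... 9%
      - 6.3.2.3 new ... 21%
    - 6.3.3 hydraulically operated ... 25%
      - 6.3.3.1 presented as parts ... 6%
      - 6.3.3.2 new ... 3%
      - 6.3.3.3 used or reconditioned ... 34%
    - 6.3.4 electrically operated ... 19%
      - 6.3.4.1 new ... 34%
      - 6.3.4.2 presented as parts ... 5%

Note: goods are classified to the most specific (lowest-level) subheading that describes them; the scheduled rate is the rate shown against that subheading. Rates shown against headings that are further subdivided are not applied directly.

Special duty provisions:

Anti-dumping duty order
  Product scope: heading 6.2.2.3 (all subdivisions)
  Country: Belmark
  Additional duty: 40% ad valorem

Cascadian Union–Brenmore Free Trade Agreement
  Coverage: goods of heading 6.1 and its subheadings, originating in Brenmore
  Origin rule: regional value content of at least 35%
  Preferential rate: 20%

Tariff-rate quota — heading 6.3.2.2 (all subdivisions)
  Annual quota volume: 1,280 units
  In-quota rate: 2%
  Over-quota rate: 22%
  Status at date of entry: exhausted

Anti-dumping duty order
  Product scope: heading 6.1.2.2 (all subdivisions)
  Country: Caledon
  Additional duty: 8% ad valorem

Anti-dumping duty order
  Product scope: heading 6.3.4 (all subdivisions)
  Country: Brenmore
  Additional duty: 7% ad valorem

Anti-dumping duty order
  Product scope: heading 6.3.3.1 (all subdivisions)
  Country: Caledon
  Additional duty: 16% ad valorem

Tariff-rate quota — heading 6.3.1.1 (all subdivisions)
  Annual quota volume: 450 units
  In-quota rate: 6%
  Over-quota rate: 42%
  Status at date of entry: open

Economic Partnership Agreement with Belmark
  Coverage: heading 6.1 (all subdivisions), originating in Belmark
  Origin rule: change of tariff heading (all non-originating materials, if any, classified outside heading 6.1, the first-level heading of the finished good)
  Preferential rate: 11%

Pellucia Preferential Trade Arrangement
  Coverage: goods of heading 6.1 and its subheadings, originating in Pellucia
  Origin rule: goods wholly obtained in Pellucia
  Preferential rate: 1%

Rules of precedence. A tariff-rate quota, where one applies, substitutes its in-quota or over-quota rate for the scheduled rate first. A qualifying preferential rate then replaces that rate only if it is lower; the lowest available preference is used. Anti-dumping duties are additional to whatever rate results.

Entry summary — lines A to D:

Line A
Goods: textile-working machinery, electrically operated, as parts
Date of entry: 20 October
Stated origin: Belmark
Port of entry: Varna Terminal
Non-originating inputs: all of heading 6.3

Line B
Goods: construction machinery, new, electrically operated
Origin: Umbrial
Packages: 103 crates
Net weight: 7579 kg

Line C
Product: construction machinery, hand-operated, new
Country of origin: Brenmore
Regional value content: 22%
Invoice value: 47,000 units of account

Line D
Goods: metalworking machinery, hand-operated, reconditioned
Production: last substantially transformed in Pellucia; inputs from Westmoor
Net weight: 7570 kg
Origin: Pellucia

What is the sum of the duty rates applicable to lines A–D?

Line A: textile-working → 6.2; electrically operated → 6.2.2; as parts → 6.2.2.2. Scheduled 26%. Belmark agreement on 6.1: 6.2.2.2 not covered. → 26%.
Line B: construction → 6.3; electrically operated → 6.3.4; new → 6.3.4.1. Scheduled 34%. No special measure applies. → 34%.
Line C: construction → 6.3; hand-operated → 6.3.1; new → 6.3.1.3. Scheduled 34%. Brenmore agreement on 6.1: 6.3.1.3 not covered. → 34%.
Line D: metalworking → 6.1; hand-operated → 6.1.1; reconditioned → 6.1.1.3. Scheduled 9%. Pellucia agreement on 6.1: not wholly obtained. → 9%.
Sum: 26% + 34% + 34% + 9% = 103%.

103%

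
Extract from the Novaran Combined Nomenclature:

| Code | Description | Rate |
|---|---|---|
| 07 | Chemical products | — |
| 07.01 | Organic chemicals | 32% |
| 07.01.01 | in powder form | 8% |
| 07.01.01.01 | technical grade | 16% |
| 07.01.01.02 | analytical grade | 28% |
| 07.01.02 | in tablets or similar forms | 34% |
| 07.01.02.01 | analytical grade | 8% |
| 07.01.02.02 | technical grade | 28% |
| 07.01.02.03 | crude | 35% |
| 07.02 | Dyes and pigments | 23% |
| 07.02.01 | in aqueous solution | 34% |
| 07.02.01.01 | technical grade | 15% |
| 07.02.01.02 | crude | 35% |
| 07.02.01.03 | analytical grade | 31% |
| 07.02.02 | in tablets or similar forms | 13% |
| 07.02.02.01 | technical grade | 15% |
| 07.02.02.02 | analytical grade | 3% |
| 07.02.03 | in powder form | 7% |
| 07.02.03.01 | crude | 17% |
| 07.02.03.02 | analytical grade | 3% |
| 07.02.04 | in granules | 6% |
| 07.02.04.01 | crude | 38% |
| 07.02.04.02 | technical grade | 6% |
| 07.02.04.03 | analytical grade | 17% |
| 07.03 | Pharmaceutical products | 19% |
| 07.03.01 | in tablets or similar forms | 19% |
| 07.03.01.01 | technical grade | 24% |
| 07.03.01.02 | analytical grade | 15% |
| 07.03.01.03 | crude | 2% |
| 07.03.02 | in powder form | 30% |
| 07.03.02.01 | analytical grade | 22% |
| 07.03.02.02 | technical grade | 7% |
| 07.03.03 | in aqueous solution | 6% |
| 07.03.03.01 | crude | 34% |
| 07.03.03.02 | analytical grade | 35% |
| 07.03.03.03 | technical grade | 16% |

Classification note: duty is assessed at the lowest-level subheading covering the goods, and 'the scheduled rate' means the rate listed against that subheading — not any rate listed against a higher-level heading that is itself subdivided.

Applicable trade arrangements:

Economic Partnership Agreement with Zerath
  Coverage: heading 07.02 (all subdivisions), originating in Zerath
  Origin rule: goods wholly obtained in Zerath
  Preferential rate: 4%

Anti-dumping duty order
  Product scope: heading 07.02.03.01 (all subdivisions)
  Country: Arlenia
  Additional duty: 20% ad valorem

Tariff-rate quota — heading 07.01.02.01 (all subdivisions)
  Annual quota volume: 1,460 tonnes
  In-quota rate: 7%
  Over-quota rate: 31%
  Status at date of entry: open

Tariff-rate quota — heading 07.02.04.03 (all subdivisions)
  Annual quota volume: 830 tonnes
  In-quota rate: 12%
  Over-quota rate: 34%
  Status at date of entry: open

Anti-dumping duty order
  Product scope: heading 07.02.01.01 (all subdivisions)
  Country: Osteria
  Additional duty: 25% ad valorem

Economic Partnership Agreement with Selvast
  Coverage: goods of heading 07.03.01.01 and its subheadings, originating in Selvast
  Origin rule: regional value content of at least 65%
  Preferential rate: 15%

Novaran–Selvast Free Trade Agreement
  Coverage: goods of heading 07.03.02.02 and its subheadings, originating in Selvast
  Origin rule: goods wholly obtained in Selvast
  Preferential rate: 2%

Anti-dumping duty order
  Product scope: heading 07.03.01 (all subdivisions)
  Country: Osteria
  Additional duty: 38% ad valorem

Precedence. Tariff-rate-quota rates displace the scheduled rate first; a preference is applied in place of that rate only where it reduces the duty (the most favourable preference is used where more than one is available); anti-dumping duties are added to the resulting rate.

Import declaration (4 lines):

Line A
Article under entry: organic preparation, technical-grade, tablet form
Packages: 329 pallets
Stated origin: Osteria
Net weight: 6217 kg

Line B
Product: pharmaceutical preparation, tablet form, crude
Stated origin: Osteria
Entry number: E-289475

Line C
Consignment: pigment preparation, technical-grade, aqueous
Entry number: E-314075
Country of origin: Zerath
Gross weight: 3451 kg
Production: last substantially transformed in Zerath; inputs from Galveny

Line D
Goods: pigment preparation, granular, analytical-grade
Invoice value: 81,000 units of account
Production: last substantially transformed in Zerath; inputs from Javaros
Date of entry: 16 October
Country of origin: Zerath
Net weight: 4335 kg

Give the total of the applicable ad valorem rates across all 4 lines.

Line A: organic → 07.01; tablet form → 07.01.02; technical-grade → 07.01.02.02. Scheduled 28%. No special measure applies. → 28%.
Line B: pharmaceutical → 07.03; tablet form → 07.03.01; crude → 07.03.01.03. Scheduled 2%. anti-dumping (Osteria, 07.03.01): +38%; total 2% + 38% = 40%. → 40%.
Line C: pigment → 07.02; aqueous → 07.02.01; technical-grade → 07.02.01.01. Scheduled 15%. Zerath agreement on 07.02: not wholly obtained. → 15%.
Line D: pigment → 07.02; granular → 07.02.04; analytical-grade → 07.02.04.03. Scheduled 17%. quota on 07.02.04.03 open → in-quota 12%; Zerath agreement on 07.02: not wholly obtained. → 12%.
Sum: 28% + 40% + 15% + 12% = 95%.

95%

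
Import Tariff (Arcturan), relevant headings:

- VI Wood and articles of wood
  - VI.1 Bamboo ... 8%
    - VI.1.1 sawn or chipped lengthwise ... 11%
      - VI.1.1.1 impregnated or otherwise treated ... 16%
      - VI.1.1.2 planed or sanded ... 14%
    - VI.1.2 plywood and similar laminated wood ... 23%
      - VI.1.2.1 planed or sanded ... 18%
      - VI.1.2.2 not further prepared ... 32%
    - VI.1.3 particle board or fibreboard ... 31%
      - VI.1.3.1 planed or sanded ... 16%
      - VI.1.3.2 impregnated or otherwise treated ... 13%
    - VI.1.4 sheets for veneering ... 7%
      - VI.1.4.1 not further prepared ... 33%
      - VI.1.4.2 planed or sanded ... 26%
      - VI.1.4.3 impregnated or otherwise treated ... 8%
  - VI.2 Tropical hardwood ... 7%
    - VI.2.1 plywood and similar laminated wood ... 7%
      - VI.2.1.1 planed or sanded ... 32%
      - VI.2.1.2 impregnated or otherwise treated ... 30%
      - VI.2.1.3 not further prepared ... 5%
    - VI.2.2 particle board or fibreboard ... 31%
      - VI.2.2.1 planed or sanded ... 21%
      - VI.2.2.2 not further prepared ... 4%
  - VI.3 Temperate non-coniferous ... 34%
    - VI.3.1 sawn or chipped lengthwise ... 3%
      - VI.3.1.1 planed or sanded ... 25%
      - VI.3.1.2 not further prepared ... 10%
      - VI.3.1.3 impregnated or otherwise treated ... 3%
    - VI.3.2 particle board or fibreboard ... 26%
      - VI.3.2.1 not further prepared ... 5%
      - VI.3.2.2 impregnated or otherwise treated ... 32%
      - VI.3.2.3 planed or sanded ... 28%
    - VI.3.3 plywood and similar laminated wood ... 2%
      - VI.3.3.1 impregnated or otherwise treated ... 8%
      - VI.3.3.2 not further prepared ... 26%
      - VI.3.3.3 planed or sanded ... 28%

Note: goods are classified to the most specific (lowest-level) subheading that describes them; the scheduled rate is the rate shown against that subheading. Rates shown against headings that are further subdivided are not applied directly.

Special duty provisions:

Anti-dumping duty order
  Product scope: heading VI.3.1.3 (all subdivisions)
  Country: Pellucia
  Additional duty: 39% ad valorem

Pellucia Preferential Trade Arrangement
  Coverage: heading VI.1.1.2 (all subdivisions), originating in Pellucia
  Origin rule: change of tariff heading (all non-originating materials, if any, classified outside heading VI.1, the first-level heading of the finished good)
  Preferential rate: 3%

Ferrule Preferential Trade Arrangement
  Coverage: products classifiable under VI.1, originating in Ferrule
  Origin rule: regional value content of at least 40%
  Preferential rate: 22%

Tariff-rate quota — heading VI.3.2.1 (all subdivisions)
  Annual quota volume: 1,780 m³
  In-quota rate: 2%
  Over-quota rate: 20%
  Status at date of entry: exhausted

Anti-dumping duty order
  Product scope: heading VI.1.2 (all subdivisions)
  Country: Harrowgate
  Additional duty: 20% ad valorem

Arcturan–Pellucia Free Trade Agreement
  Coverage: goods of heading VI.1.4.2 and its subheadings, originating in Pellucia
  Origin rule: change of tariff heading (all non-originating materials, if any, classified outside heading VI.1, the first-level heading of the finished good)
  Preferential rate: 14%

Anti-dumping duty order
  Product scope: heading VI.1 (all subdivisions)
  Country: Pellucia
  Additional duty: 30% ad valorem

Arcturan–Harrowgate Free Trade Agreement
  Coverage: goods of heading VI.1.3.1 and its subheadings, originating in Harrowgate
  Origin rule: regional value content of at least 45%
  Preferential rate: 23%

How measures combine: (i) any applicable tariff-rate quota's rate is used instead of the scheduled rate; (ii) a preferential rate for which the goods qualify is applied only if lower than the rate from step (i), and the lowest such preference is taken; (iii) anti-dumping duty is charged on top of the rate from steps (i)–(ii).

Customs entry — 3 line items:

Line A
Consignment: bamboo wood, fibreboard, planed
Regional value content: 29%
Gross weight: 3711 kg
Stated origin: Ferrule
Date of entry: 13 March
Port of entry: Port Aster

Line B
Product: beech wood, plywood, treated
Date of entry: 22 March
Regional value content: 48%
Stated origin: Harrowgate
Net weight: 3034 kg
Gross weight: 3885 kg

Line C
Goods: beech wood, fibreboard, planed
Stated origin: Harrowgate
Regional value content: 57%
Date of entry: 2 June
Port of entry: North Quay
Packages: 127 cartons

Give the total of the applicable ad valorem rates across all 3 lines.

Line A: bamboo → VI.1; fibreboard → VI.1.3; planed → VI.1.3.1. Scheduled 16%. Ferrule agreement on VI.1: RVC < 40%. → 16%.
Line B: beech → VI.3; plywood → VI.3.3; treated → VI.3.3.1. Scheduled 8%. Harrowgate agreement on VI.1.3.1: VI.3.3.1 not covered. → 8%.
Line C: beech → VI.3; fibreboard → VI.3.2; planed → VI.3.2.3. Scheduled 28%. Harrowgate agreement on VI.1.3.1: VI.3.2.3 not covered. → 28%.
Sum: 16% + 8% + 28% = 52%.

52%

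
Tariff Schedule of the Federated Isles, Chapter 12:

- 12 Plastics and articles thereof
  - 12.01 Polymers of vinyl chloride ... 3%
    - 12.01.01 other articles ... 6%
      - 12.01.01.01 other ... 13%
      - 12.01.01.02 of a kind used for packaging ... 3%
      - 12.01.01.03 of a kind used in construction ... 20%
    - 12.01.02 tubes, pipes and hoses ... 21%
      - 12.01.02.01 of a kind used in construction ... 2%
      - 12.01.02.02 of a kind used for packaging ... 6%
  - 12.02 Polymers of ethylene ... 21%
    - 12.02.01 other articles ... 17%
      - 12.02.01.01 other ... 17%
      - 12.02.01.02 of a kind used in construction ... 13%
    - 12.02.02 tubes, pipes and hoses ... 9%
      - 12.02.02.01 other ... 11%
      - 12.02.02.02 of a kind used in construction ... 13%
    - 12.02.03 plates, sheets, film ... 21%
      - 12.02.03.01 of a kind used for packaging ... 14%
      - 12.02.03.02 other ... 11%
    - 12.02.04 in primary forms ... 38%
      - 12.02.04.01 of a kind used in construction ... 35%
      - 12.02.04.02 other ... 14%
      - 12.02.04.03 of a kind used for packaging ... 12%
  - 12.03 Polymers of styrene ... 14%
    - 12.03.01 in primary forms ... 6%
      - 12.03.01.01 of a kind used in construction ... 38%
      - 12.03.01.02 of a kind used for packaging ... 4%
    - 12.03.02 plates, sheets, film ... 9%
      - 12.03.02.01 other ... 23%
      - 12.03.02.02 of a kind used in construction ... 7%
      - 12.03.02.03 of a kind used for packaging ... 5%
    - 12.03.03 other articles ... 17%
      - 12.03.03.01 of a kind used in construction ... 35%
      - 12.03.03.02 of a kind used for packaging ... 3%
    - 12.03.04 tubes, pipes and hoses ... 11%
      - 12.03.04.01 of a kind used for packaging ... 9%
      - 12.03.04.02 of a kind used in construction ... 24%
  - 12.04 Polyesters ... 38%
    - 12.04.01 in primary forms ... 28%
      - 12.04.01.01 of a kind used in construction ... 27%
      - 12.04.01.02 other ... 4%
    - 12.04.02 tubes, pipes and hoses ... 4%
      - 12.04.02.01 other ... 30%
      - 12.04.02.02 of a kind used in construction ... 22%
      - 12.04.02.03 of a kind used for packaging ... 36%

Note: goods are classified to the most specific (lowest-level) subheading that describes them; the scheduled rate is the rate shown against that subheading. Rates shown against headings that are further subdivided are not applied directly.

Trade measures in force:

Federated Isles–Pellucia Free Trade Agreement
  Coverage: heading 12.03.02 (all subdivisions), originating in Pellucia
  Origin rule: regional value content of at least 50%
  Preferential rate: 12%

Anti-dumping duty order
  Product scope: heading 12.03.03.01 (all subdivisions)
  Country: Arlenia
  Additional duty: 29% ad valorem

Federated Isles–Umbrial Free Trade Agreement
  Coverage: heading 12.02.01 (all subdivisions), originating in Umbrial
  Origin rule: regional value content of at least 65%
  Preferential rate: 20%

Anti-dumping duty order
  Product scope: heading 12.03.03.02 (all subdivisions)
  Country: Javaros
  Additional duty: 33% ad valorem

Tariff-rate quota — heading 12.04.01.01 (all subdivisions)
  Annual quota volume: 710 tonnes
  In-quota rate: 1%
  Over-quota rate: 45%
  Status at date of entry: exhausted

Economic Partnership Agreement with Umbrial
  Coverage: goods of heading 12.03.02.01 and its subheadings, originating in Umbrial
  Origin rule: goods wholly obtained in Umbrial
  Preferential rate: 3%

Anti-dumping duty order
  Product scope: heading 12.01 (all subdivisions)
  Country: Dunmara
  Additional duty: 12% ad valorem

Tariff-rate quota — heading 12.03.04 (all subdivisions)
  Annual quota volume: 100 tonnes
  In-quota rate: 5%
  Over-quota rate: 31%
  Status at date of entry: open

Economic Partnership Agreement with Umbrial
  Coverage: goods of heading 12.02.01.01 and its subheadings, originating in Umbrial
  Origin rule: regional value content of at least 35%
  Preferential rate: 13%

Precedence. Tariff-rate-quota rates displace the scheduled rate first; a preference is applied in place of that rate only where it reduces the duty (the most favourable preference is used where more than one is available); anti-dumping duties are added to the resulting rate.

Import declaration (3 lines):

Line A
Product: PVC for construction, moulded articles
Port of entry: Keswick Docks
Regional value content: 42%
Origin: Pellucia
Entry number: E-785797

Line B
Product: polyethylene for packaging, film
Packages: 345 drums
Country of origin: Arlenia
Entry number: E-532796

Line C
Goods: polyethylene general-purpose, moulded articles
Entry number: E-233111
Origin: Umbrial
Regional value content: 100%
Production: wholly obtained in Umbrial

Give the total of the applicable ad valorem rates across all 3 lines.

47%

Line A: PVC → 12.01; moulded articles → 12.01.01; for construction → 12.01.01.03. Scheduled 20%. Pellucia agreement on 12.03.02: 12.01.01.03 not covered. → 20%.
Line B: polyethylene → 12.02; film → 12.02.03; for packaging → 12.02.03.01. Scheduled 14%. No special measure applies. → 14%.
Line C: polyethylene → 12.02; moulded articles → 12.02.01; general-purpose → 12.02.01.01. Scheduled 17%. Umbrial agreement on 12.02.01: RVC ≥ 65% → 20% available; Umbrial agreement on 12.03.02.01: 12.02.01.01 not covered; Umbrial agreement on 12.02.01.01: RVC ≥ 35% → 13% available; preferential 13%. → 13%.
Sum: 20% + 14% + 13% = 47%.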